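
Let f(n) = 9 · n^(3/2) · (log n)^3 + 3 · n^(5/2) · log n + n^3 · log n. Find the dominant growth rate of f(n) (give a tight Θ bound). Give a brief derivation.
f(n) ∈ Θ(n^3 · log n)

Compare the terms by growth order. For large n, n^a · (log n)^b dominates n^a' · (log n)^b' iff a > a', or (a = a' and b > b'). Ranking the 3 terms shows the dominant one is n^3 · log n. Hence f(n) ∈ Θ(n^3 · log n).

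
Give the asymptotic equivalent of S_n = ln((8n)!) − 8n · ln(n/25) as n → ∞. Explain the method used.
S_n ~ 8n · (ln 200 − 1) + O(ln n)

Stirling: ln((8n)!) = 8n ln(8n) − 8n + O(ln n).
  S_n = 8n ln(8n) − 8n − 8n ln(n/25) + O(ln n)
      = 8n ln(8n) − 8n ln n + 8n ln 25 − 8n + O(ln n)
      = 8n ln 8 + 8n ln 25 − 8n + O(ln n)
      = 8n (ln 200 − 1) + O(ln n).
Numerically ln(200) − 1 ≈ 4.2983.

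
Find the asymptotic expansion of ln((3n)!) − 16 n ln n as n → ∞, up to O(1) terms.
ln((3n)!) − 16 n ln n = −13 n ln n + 3(ln 3 − 1) n + (1/2) ln(2π·3n) + O(1/n)

Stirling: ln((3n)!) = 3n ln(3n) − 3n + (1/2) ln(2π·3n) + O(1/n).
Expand 3n ln(3n) = 3n (ln n + ln 3) = 3n ln n + 3n ln 3.
Subtract 16n ln n: leading term is (3 − 16) n ln n = −13 n ln n. The next term is 3n ln 3 − 3n = 3(ln 3 − 1) n. Then the (1/2) ln(2π·3n) correction.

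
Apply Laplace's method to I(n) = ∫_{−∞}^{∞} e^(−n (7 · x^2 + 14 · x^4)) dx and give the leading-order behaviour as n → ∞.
I(n) ~ sqrt(π/(7n))

φ(x) = 7 · x^2 + 14 · x^4 has its unique global minimum at x* = 0 (since φ'(x) = 14x + 56x^3 = 0 only at x = 0 for real x with both coefficients positive, and φ → ∞ as |x| → ∞). At x* = 0, φ(0) = 0 and φ''(0) = 14. Laplace's method then gives
  I(n) ~ sqrt(2π / (n · φ''(0))) · e^(−n φ(0)) = sqrt(2π / (14n)) = sqrt(π/(7n)).
The 14 · x^4 term contributes only at subleading order (an O(1/n) relative correction).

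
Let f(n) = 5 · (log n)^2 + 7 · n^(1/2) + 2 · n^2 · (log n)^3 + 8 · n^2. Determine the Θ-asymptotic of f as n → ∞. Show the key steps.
f(n) ∈ Θ(n^2 · (log n)^3)

Compare the terms by growth order. For large n, n^a · (log n)^b dominates n^a' · (log n)^b' iff a > a', or (a = a' and b > b'). Ranking the 4 terms shows the dominant one is 2 · n^2 · (log n)^3. Hence f(n) ∈ Θ(n^2 · (log n)^3).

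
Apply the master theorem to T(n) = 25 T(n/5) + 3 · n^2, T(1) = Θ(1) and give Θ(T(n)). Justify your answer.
T(n) = Θ(n^2 log n)

log_5 25 = 2, and f(n) = 3 · n^2 = Θ(n^(log_5 25)). This is Case 2 of the master theorem: T(n) = Θ(f(n) · log n) = Θ(n^2 log n).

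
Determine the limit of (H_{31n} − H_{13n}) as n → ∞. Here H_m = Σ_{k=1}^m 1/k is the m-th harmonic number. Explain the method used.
lim = ln(31/13)

Euler-Maclaurin gives H_m = ln m + γ + 1/(2m) + O(1/m^2). The γ and O(1/m) terms cancel in the difference:
  H_{31n} − H_{13n} = ln(31n) − ln(13n) + O(1/n) = ln(31/13) + O(1/n).
Hence the limit is ln(31/13).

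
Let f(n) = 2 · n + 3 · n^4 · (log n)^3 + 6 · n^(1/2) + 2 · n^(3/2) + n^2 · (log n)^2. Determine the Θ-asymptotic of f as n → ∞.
f(n) ∈ Θ(n^4 · (log n)^3)

Compare the terms by growth order. For large n, n^a · (log n)^b dominates n^a' · (log n)^b' iff a > a', or (a = a' and b > b'). Ranking the 5 terms shows the dominant one is 3 · n^4 · (log n)^3. Hence f(n) ∈ Θ(n^4 · (log n)^3).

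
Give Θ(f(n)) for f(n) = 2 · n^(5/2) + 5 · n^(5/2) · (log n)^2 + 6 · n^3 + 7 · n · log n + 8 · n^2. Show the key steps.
f(n) ∈ Θ(n^3)

Compare the terms by growth order. For large n, n^a · (log n)^b dominates n^a' · (log n)^b' iff a > a', or (a = a' and b > b'). Ranking the 5 terms shows the dominant one is 6 · n^3. Hence f(n) ∈ Θ(n^3).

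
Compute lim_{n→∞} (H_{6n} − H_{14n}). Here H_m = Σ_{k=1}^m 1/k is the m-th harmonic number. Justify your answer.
lim = ln(6/14) = ln(3/7)

Euler-Maclaurin gives H_m = ln m + γ + 1/(2m) + O(1/m^2). The γ and O(1/m) terms cancel in the difference:
  H_{6n} − H_{14n} = ln(6n) − ln(14n) + O(1/n) = ln(6/14) + O(1/n).
Hence the limit is ln(6/14) = ln(3/7).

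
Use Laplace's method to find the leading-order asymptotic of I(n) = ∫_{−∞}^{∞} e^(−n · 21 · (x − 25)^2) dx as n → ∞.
I(n) = sqrt(π/(21n))

Here φ(x) = 21 · (x − 25)^2 has its unique minimum at x* = 25 with φ(x*) = 0 and φ''(x*) = 42. Laplace's method gives
  I(n) ~ e^(−n φ(x*)) · sqrt(2π / (n · φ''(x*))) = sqrt(2π / (42n)) = sqrt(π/(21n)).
This is exact: substituting u = (x − 25)·sqrt(21n) gives I(n) = (1/sqrt(21n)) ∫_{−∞}^{∞} e^(−u^2) du = sqrt(π/(21n)).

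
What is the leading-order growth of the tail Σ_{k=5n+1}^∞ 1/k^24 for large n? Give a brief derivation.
Σ_{k>5n} 1/k^24 ~ 1/(23 · (5n)^23)

Compare to the integral: ∫_{5n}^∞ x^(−24) dx = [−x^(−23)/23]_{5n}^∞ = 1/((24−1)·(5n)^23). Euler-Maclaurin then gives
  Σ_{k>5n} 1/k^24 = ∫_{5n}^∞ dx/x^24 − 1/(2·(5n)^24) + O(1/(5n)^25).
(Equivalently this is ζ(24) − Σ_{k≤5n} 1/k^24.)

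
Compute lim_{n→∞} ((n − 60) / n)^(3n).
lim = e^(−180)

Rewrite as (1 − 60/n)^(3n). By the standard limit (1 + x/n)^n → e^x, we have (1 − 60/n)^n → e^(−60), and raising to the 3rd power gives e^(−180).
More precisely, ln[(1 − 60/n)^(3n)] = 3n · ln(1 − 60/n) = 3n · (-60/n + O(1/n^2)) = -180 + O(1/n) → -180.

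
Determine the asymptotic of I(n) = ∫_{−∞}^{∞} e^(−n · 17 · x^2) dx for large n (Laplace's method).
I(n) = sqrt(π/(17n))

Here φ(x) = 17 · x^2 has its unique minimum at x* = 0 with φ(x*) = 0 and φ''(x*) = 34. Laplace's method gives
  I(n) ~ e^(−n φ(x*)) · sqrt(2π / (n · φ''(x*))) = sqrt(2π / (34n)) = sqrt(π/(17n)).
This is exact: substituting u = (x − 0)·sqrt(17n) gives I(n) = (1/sqrt(17n)) ∫_{−∞}^{∞} e^(−u^2) du = sqrt(π/(17n)).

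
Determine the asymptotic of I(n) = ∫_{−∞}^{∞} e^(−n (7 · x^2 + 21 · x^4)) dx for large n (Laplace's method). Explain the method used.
I(n) ~ sqrt(π/(7n))

φ(x) = 7 · x^2 + 21 · x^4 has its unique global minimum at x* = 0 (since φ'(x) = 14x + 84x^3 = 0 only at x = 0 for real x with both coefficients positive, and φ → ∞ as |x| → ∞). At x* = 0, φ(0) = 0 and φ''(0) = 14. Laplace's method then gives
  I(n) ~ sqrt(2π / (n · φ''(0))) · e^(−n φ(0)) = sqrt(2π / (14n)) = sqrt(π/(7n)).
The 21 · x^4 term contributes only at subleading order (an O(1/n) relative correction).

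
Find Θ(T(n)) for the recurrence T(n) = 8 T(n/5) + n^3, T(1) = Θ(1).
T(n) = Θ(n^3)

log_5 8 ≈ 1.292. f(n) = n^3 dominates n^(log_5 8) since 3 > 1.292, and the regularity condition a·f(n/b) = 8·(n/5)^3 = (8/125)·n^3 ≤ c·f(n) holds with c = 8/125 ≈ 0.064 < 1. So this is Case 3: T(n) = Θ(f(n)) = Θ(n^3).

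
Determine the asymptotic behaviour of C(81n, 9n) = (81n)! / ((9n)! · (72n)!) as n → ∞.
C(81n, 9n) ~ (387420489/16777216)^(9n) · sqrt(9/(16π·9n))

Write N = 9n. Apply Stirling to each factorial:
  (9N)! ~ sqrt(2π·9N) · (9N/e)^(9N),
  N! ~ sqrt(2π N) · (N/e)^N,
  (8N)! ~ sqrt(2π·8N) · (8N/e)^(8N).
The exponential factors combine to (9N)^(9N) / (N^N · (8N)^(8N)) = 9^(9N)/8^(8N) = (9^9/8^8)^N = (387420489/16777216)^N.
The square-root prefactors combine to sqrt(2π·9N) / (sqrt(2π N)·sqrt(2π·8N)) = sqrt(9 / (2π·8·N)) = sqrt(9/(16π·9n)).
Substituting N = 9n: C(81n, 9n) ~ (387420489/16777216)^(9n) · sqrt(9/(16π·9n)).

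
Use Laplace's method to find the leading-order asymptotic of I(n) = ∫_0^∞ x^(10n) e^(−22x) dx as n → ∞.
I(n) ~ (sqrt(2π·10n) / 22) · (10n/(22e))^(10n)

Write the integrand as exp(10n ln x − 22x) and set f(x) = 10n ln x − 22x. Then f'(x) = 10n/x − 22 = 0 at x* = 10n/22, and f''(x*) = −10n/x*^2 = −22^2/(10n). Laplace's method (interior maximum) gives
  I(n) ~ e^(f(x*)) · sqrt(2π / |f''(x*)|)
        = exp(10n ln(10n/22) − 10n) · sqrt(2π · 10n / 22^2)
        = (10n/22)^(10n) e^(−10n) · sqrt(2π·10n) / 22
        = (sqrt(2π·10n) / 22) · (10n/(22e))^(10n).
This matches Γ(10n+1)/22^(10n+1) with Stirling applied to Γ.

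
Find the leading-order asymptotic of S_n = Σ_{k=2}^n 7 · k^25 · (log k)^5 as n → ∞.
S_n ~ 7 · n^26 · (log n)^5 / 26

By integral comparison, S_n = ∫_1^n 7 · x^25 · (log x)^5 dx + O(n^25 · (log n)^5). For the integral, the leading term of ∫_1^n x^25 (log x)^5 dx is n^26/26 · (log n)^5 (by repeated integration by parts; each step lowers the log-exponent and produces a relatively O(1/log n) correction). Hence S_n ~ 7 · n^26 · (log n)^5 / 26.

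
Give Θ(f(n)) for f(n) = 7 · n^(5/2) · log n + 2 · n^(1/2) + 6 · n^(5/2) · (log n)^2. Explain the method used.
f(n) ∈ Θ(n^(5/2) · (log n)^2)

Compare the terms by growth order. For large n, n^a · (log n)^b dominates n^a' · (log n)^b' iff a > a', or (a = a' and b > b'). Ranking the 3 terms shows the dominant one is 6 · n^(5/2) · (log n)^2. Hence f(n) ∈ Θ(n^(5/2) · (log n)^2).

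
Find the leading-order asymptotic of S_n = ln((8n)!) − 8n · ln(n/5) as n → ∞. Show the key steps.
S_n ~ 8n · (ln 40 − 1) + O(ln n)

Stirling: ln((8n)!) = 8n ln(8n) − 8n + O(ln n).
  S_n = 8n ln(8n) − 8n − 8n ln(n/5) + O(ln n)
      = 8n ln(8n) − 8n ln n + 8n ln 5 − 8n + O(ln n)
      = 8n ln 8 + 8n ln 5 − 8n + O(ln n)
      = 8n (ln 40 − 1) + O(ln n).
Numerically ln(40) − 1 ≈ 2.6889.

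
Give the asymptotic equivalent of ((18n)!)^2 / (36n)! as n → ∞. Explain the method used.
((18n)!)^2/(36n)! ~ ((2π·18n)^(1/2) / sqrt(2)) · 2^(−2·18n)  →  0

Write N = 18n. Stirling: N! ~ sqrt(2π N)(N/e)^N and (2N)! ~ sqrt(2π·2N)·(2N/e)^(2N).
  (N!)^2/(2N)! ~ (2π N)^(2/2) (N/e)^(2N) / [sqrt(2π·2N) (2N/e)^(2N)]
     = (2π N)^(2/2) / sqrt(2π·2N) · (N/(2N))^(2N)
     = (2π N)^((2−1)/2) / sqrt(2) · 2^(−2N).
Since 2^2 > 1, the factor 2^(−2N) decays exponentially, so the ratio → 0. Substituting N = 18n gives the stated form.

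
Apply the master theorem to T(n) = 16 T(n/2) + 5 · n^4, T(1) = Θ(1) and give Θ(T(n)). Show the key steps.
T(n) = Θ(n^4 log n)

log_2 16 = 4, and f(n) = 5 · n^4 = Θ(n^(log_2 16)). This is Case 2 of the master theorem: T(n) = Θ(f(n) · log n) = Θ(n^4 log n).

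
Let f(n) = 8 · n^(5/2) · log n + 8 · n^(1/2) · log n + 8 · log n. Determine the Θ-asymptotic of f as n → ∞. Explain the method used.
f(n) ∈ Θ(n^(5/2) · log n)

Compare the terms by growth order. For large n, n^a · (log n)^b dominates n^a' · (log n)^b' iff a > a', or (a = a' and b > b'). Ranking the 3 terms shows the dominant one is 8 · n^(5/2) · log n. Hence f(n) ∈ Θ(n^(5/2) · log n).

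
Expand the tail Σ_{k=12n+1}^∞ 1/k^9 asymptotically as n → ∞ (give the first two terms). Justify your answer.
Σ_{k>12n} 1/k^9 = 1/(8 · (12n)^8) − 1/(2 · (12n)^9) + O(1/(12n)^10)

Compare to the integral: ∫_{12n}^∞ x^(−9) dx = [−x^(−8)/8]_{12n}^∞ = 1/((9−1)·(12n)^8). The Euler-Maclaurin correction adds −f(12n)/2 = −1/(2·(12n)^9). Euler-Maclaurin then gives
  Σ_{k>12n} 1/k^9 = ∫_{12n}^∞ dx/x^9 − 1/(2·(12n)^9) + O(1/(12n)^10).
(Equivalently this is ζ(9) − Σ_{k≤12n} 1/k^9.)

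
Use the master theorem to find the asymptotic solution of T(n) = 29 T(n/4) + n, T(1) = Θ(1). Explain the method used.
T(n) = Θ(n^(log_4 29))

Master theorem: compare f(n) = n to n^(log_4 29) where log_4 29 ≈ 2.429. Since 1 < log_4 29, we have f(n) = O(n^(log_4 29 − ε)) for some ε > 0 — Case 1. Hence T(n) = Θ(n^(log_4 29)).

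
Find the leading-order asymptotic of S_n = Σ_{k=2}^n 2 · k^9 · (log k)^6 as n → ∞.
S_n ~ n^10 · (log n)^6 / 5

By integral comparison, S_n = ∫_1^n 2 · x^9 · (log x)^6 dx + O(n^9 · (log n)^6). For the integral, the leading term of ∫_1^n x^9 (log x)^6 dx is n^10/10 · (log n)^6 (by repeated integration by parts; each step lowers the log-exponent and produces a relatively O(1/log n) correction). Hence S_n ~ n^10 · (log n)^6 / 5.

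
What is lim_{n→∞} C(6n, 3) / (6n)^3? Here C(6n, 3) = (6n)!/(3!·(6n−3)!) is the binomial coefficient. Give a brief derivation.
lim = 1/3! = 1/6

With N = 6n → ∞: C(N, 3) / N^3 = [N(N−1)…(N−2)] / (3! · N^3) = (1/3!) · 1 · (1 − 1/(6n)) · (1 − 2/(6n)). Each factor → 1 as N → ∞, so the limit is 1/3! = 1/6.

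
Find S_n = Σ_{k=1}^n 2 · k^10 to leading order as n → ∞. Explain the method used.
S_n ~ 2 · n^11 / 11

By integral comparison (Euler-Maclaurin), Σ_{k=1}^n 2 · k^10 = 2 · ∫_0^n x^10 dx + O(n^10) = 2 · n^11/11 + O(n^10). (Equivalently, Faulhaber's formula gives the same leading term.)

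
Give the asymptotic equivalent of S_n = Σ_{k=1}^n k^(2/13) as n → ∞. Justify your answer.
S_n ~ (13/15) · n^(15/13)

Integral comparison: Σ_{k=1}^n k^(2/13) = ∫_0^n x^(2/13) dx + O(n^(2/13)). The integral is n^(1 + 2/13) / (1 + 2/13) = n^((2+13)/13) / ((2+13)/13) = (13/15) · n^(15/13).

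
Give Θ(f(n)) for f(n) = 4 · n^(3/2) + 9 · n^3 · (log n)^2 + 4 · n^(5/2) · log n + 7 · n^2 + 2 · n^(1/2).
f(n) ∈ Θ(n^3 · (log n)^2)

Compare the terms by growth order. For large n, n^a · (log n)^b dominates n^a' · (log n)^b' iff a > a', or (a = a' and b > b'). Ranking the 5 terms shows the dominant one is 9 · n^3 · (log n)^2. Hence f(n) ∈ Θ(n^3 · (log n)^2).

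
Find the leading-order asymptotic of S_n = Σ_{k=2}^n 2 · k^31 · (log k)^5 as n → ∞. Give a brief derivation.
S_n ~ n^32 · (log n)^5 / 16

By integral comparison, S_n = ∫_1^n 2 · x^31 · (log x)^5 dx + O(n^31 · (log n)^5). For the integral, the leading term of ∫_1^n x^31 (log x)^5 dx is n^32/32 · (log n)^5 (by repeated integration by parts; each step lowers the log-exponent and produces a relatively O(1/log n) correction). Hence S_n ~ n^32 · (log n)^5 / 16.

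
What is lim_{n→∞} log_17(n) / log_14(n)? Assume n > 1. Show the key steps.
lim = ln(14) / ln(17) = log_17(14)

Change of base: log_17(n) = ln n / ln 17 and log_14(n) = ln n / ln 14. The ratio is (ln n / ln 17) · (ln 14 / ln n) = ln 14 / ln 17, a constant independent of n. So the limit is ln 14 / ln 17 = log_17(14).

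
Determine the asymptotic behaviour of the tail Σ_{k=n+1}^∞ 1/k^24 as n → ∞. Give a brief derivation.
Σ_{k>n} 1/k^24 ~ 1/(23 · n^23)

Compare to the integral: ∫_{n}^∞ x^(−24) dx = [−x^(−23)/23]_{n}^∞ = 1/((24−1)·n^23). Euler-Maclaurin then gives
  Σ_{k>n} 1/k^24 = ∫_{n}^∞ dx/x^24 − 1/(2·n^24) + O(1/n^25).
(Equivalently this is ζ(24) − Σ_{k≤n} 1/k^24.)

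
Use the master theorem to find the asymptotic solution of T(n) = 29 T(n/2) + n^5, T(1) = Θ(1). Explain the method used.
T(n) = Θ(n^5)

log_2 29 ≈ 4.858. f(n) = n^5 dominates n^(log_2 29) since 5 > 4.858, and the regularity condition a·f(n/b) = 29·(n/2)^5 = (29/32)·n^5 ≤ c·f(n) holds with c = 29/32 ≈ 0.906 < 1. So this is Case 3: T(n) = Θ(f(n)) = Θ(n^5).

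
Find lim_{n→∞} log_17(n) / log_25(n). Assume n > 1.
lim = ln(25) / ln(17) = log_17(25)

Change of base: log_17(n) = ln n / ln 17 and log_25(n) = ln n / ln 25. The ratio is (ln n / ln 17) · (ln 25 / ln n) = ln 25 / ln 17, a constant independent of n. So the limit is ln 25 / ln 17 = log_17(25).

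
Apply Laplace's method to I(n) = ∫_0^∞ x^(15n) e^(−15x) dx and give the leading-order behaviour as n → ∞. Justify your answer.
I(n) ~ (sqrt(2π·15n) / 15) · (15n/(15e))^(15n)

Write the integrand as exp(15n ln x − 15x) and set f(x) = 15n ln x − 15x. Then f'(x) = 15n/x − 15 = 0 at x* = 15n/15, and f''(x*) = −15n/x*^2 = −15^2/(15n). Laplace's method (interior maximum) gives
  I(n) ~ e^(f(x*)) · sqrt(2π / |f''(x*)|)
        = exp(15n ln(15n/15) − 15n) · sqrt(2π · 15n / 15^2)
        = (15n/15)^(15n) e^(−15n) · sqrt(2π·15n) / 15
        = (sqrt(2π·15n) / 15) · (15n/(15e))^(15n).
This matches Γ(15n+1)/15^(15n+1) with Stirling applied to Γ.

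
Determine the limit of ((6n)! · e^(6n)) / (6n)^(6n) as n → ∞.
lim = ∞

Stirling: (6n)! ~ sqrt(2π·6n) · (6n/e)^(6n). Hence
  (6n)! · e^(6n) / (6n)^(6n) ~ sqrt(2π·6n) = sqrt(2π·6) · sqrt(n) → ∞.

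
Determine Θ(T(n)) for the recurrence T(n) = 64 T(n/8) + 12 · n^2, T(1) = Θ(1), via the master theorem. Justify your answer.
T(n) = Θ(n^2 log n)

log_8 64 = 2, and f(n) = 12 · n^2 = Θ(n^(log_8 64)). This is Case 2 of the master theorem: T(n) = Θ(f(n) · log n) = Θ(n^2 log n).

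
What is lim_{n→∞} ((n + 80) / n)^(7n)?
lim = e^560

Rewrite as (1 + 80/n)^(7n). By the standard limit (1 + x/n)^n → e^x, we have (1 + 80/n)^n → e^80, and raising to the 7th power gives e^560.
More precisely, ln[(1 + 80/n)^(7n)] = 7n · ln(1 + 80/n) = 7n · (80/n + O(1/n^2)) = 560 + O(1/n) → 560.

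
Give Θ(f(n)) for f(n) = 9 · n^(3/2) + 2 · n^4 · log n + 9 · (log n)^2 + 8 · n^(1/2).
f(n) ∈ Θ(n^4 · log n)

Compare the terms by growth order. For large n, n^a · (log n)^b dominates n^a' · (log n)^b' iff a > a', or (a = a' and b > b'). Ranking the 4 terms shows the dominant one is 2 · n^4 · log n. Hence f(n) ∈ Θ(n^4 · log n).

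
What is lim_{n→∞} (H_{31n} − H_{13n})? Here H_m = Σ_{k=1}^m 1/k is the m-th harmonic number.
lim = ln(31/13)

Euler-Maclaurin gives H_m = ln m + γ + 1/(2m) + O(1/m^2). The γ and O(1/m) terms cancel in the difference:
  H_{31n} − H_{13n} = ln(31n) − ln(13n) + O(1/n) = ln(31/13) + O(1/n).
Hence the limit is ln(31/13).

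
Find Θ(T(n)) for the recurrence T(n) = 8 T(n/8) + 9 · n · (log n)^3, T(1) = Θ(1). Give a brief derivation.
T(n) = Θ(n · (log n)^4)

Here log_8 8 = 1 and f(n) = 9 · n · (log n)^3 = Θ(n^(log_8 8) · (log n)^3). This is the extended Case 2 of the master theorem (f matches the critical exponent up to log factors), giving T(n) = Θ(n^(log_8 8) · (log n)^(3+1)) = Θ(n · (log n)^4).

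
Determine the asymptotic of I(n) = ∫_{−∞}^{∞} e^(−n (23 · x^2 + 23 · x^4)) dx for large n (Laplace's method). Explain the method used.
I(n) ~ sqrt(π/(23n))

φ(x) = 23 · x^2 + 23 · x^4 has its unique global minimum at x* = 0 (since φ'(x) = 46x + 92x^3 = 0 only at x = 0 for real x with both coefficients positive, and φ → ∞ as |x| → ∞). At x* = 0, φ(0) = 0 and φ''(0) = 46. Laplace's method then gives
  I(n) ~ sqrt(2π / (n · φ''(0))) · e^(−n φ(0)) = sqrt(2π / (46n)) = sqrt(π/(23n)).
The 23 · x^4 term contributes only at subleading order (an O(1/n) relative correction).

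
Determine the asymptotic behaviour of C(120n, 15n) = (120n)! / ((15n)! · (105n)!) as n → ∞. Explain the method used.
C(120n, 15n) ~ (16777216/823543)^(15n) · sqrt(4/(7π·15n))

Write N = 15n. Apply Stirling to each factorial:
  (8N)! ~ sqrt(2π·8N) · (8N/e)^(8N),
  N! ~ sqrt(2π N) · (N/e)^N,
  (7N)! ~ sqrt(2π·7N) · (7N/e)^(7N).
The exponential factors combine to (8N)^(8N) / (N^N · (7N)^(7N)) = 8^(8N)/7^(7N) = (8^8/7^7)^N = (16777216/823543)^N.
The square-root prefactors combine to sqrt(2π·8N) / (sqrt(2π N)·sqrt(2π·7N)) = sqrt(8 / (2π·7·N)) = sqrt(4/(7π·15n)).
Substituting N = 15n: C(120n, 15n) ~ (16777216/823543)^(15n) · sqrt(4/(7π·15n)).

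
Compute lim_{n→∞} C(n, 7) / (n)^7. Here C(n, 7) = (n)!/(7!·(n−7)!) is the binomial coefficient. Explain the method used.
lim = 1/7! = 1/5040

With N = n → ∞: C(N, 7) / N^7 = [N(N−1)…(N−6)] / (7! · N^7) = (1/7!) · 1 · (1 − 1/n) · … · (1 − 6/n). Each factor → 1 as N → ∞, so the limit is 1/7! = 1/5040.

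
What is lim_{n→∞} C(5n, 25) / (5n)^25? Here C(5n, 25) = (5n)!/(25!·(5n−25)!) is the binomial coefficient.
lim = 1/25! = 1/15511210043330985984000000

With N = 5n → ∞: C(N, 25) / N^25 = [N(N−1)…(N−24)] / (25! · N^25) = (1/25!) · 1 · (1 − 1/(5n)) · … · (1 − 24/(5n)). Each factor → 1 as N → ∞, so the limit is 1/25! = 1/15511210043330985984000000.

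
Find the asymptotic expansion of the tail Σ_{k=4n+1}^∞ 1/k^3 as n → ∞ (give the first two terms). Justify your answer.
Σ_{k>4n} 1/k^3 = 1/(2 · (4n)^2) − 1/(2 · (4n)^3) + O(1/(4n)^4)

Compare to the integral: ∫_{4n}^∞ x^(−3) dx = [−x^(−2)/2]_{4n}^∞ = 1/((3−1)·(4n)^2). The Euler-Maclaurin correction adds −f(4n)/2 = −1/(2·(4n)^3). Euler-Maclaurin then gives
  Σ_{k>4n} 1/k^3 = ∫_{4n}^∞ dx/x^3 − 1/(2·(4n)^3) + O(1/(4n)^4).
(Equivalently this is ζ(3) − Σ_{k≤4n} 1/k^3.)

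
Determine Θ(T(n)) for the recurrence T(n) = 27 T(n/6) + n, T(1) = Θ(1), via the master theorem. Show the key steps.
T(n) = Θ(n^(log_6 27))

Master theorem: compare f(n) = n to n^(log_6 27) where log_6 27 ≈ 1.839. Since 1 < log_6 27, we have f(n) = O(n^(log_6 27 − ε)) for some ε > 0 — Case 1. Hence T(n) = Θ(n^(log_6 27)).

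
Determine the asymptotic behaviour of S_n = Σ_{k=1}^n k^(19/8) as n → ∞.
S_n ~ (8/27) · n^(27/8)

Integral comparison: Σ_{k=1}^n k^(19/8) = ∫_0^n x^(19/8) dx + O(n^(19/8)). The integral is n^(1 + 19/8) / (1 + 19/8) = n^((19+8)/8) / ((19+8)/8) = (8/27) · n^(27/8).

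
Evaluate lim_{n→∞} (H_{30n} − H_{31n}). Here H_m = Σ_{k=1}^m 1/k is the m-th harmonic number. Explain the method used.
lim = ln(30/31)

Euler-Maclaurin gives H_m = ln m + γ + 1/(2m) + O(1/m^2). The γ and O(1/m) terms cancel in the difference:
  H_{30n} − H_{31n} = ln(30n) − ln(31n) + O(1/n) = ln(30/31) + O(1/n).
Hence the limit is ln(30/31).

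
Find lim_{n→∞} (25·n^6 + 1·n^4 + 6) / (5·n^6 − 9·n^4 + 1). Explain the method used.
lim = 25/5 = 5

For large n the leading n^6 terms dominate both numerator and denominator. Dividing top and bottom by n^6, every other term tends to 0, leaving 25/5 = 5.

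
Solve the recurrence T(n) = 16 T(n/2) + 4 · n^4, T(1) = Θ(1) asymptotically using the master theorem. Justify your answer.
T(n) = Θ(n^4 log n)

log_2 16 = 4, and f(n) = 4 · n^4 = Θ(n^(log_2 16)). This is Case 2 of the master theorem: T(n) = Θ(f(n) · log n) = Θ(n^4 log n).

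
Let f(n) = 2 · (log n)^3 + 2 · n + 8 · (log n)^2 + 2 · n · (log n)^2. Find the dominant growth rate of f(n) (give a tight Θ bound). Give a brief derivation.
f(n) ∈ Θ(n · (log n)^2)

Compare the terms by growth order. For large n, n^a · (log n)^b dominates n^a' · (log n)^b' iff a > a', or (a = a' and b > b'). Ranking the 4 terms shows the dominant one is 2 · n · (log n)^2. Hence f(n) ∈ Θ(n · (log n)^2).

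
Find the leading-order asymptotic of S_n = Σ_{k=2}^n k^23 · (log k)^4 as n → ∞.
S_n ~ n^24 · (log n)^4 / 24

By integral comparison, S_n = ∫_1^n x^23 · (log x)^4 dx + O(n^23 · (log n)^4). For the integral, the leading term of ∫_1^n x^23 (log x)^4 dx is n^24/24 · (log n)^4 (by repeated integration by parts; each step lowers the log-exponent and produces a relatively O(1/log n) correction). Hence S_n ~ n^24 · (log n)^4 / 24.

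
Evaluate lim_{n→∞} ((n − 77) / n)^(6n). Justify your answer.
lim = e^(−462)

Rewrite as (1 − 77/n)^(6n). By the standard limit (1 + x/n)^n → e^x, we have (1 − 77/n)^n → e^(−77), and raising to the 6th power gives e^(−462).
More precisely, ln[(1 − 77/n)^(6n)] = 6n · ln(1 − 77/n) = 6n · (-77/n + O(1/n^2)) = -462 + O(1/n) → -462.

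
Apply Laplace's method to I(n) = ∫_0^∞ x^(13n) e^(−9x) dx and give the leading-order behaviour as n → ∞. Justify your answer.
I(n) ~ (sqrt(2π·13n) / 9) · (13n/(9e))^(13n)

Write the integrand as exp(13n ln x − 9x) and set f(x) = 13n ln x − 9x. Then f'(x) = 13n/x − 9 = 0 at x* = 13n/9, and f''(x*) = −13n/x*^2 = −9^2/(13n). Laplace's method (interior maximum) gives
  I(n) ~ e^(f(x*)) · sqrt(2π / |f''(x*)|)
        = exp(13n ln(13n/9) − 13n) · sqrt(2π · 13n / 9^2)
        = (13n/9)^(13n) e^(−13n) · sqrt(2π·13n) / 9
        = (sqrt(2π·13n) / 9) · (13n/(9e))^(13n).
This matches Γ(13n+1)/9^(13n+1) with Stirling applied to Γ.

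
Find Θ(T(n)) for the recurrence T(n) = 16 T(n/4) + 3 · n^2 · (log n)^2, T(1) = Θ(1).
T(n) = Θ(n^2 · (log n)^3)

Here log_4 16 = 2 and f(n) = 3 · n^2 · (log n)^2 = Θ(n^(log_4 16) · (log n)^2). This is the extended Case 2 of the master theorem (f matches the critical exponent up to log factors), giving T(n) = Θ(n^(log_4 16) · (log n)^(2+1)) = Θ(n^2 · (log n)^3).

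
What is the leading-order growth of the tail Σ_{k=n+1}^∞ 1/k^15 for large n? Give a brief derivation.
Σ_{k>n} 1/k^15 ~ 1/(14 · n^14)

Compare to the integral: ∫_{n}^∞ x^(−15) dx = [−x^(−14)/14]_{n}^∞ = 1/((15−1)·n^14). Euler-Maclaurin then gives
  Σ_{k>n} 1/k^15 = ∫_{n}^∞ dx/x^15 − 1/(2·n^15) + O(1/n^16).
(Equivalently this is ζ(15) − Σ_{k≤n} 1/k^15.)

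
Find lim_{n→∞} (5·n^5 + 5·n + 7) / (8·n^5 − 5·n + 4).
lim = 5/8

For large n the leading n^5 terms dominate both numerator and denominator. Dividing top and bottom by n^5, every other term tends to 0, leaving 5/8.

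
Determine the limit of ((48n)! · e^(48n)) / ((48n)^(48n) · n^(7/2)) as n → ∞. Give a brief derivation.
lim = 0

Stirling: (48n)! ~ sqrt(2π·48n) · (48n/e)^(48n). Hence
  (48n)! · e^(48n) / (48n)^(48n) ~ sqrt(2π·48n).
Dividing by n^(7/2): sqrt(2π·48n) / n^(7/2) = sqrt(2π·48) · n^((1−7)/2), so the expression behaves like sqrt(2π·48) · n^((1−7)/2) → 0.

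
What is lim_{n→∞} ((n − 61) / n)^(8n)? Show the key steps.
lim = e^(−488)

Rewrite as (1 − 61/n)^(8n). By the standard limit (1 + x/n)^n → e^x, we have (1 − 61/n)^n → e^(−61), and raising to the 8th power gives e^(−488).
More precisely, ln[(1 − 61/n)^(8n)] = 8n · ln(1 − 61/n) = 8n · (-61/n + O(1/n^2)) = -488 + O(1/n) → -488.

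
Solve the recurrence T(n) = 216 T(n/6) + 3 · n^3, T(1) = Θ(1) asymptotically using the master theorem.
T(n) = Θ(n^3 log n)

log_6 216 = 3, and f(n) = 3 · n^3 = Θ(n^(log_6 216)). This is Case 2 of the master theorem: T(n) = Θ(f(n) · log n) = Θ(n^3 log n).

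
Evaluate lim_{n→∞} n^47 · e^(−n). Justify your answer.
lim = 0

Exponentials with base > 1 dominate every fixed polynomial: for any fixed c, n^c / e^n → 0 as n → ∞ (e.g. by the ratio test, or since e^n grows faster than any power of n). Hence n^47 · e^(−n) = n^47 / e^n → 0.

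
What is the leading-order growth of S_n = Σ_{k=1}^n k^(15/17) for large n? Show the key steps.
S_n ~ (17/32) · n^(32/17)

Integral comparison: Σ_{k=1}^n k^(15/17) = ∫_0^n x^(15/17) dx + O(n^(15/17)). The integral is n^(1 + 15/17) / (1 + 15/17) = n^((15+17)/17) / ((15+17)/17) = (17/32) · n^(32/17).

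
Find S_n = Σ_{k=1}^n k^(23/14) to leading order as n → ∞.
S_n ~ (14/37) · n^(37/14)

Integral comparison: Σ_{k=1}^n k^(23/14) = ∫_0^n x^(23/14) dx + O(n^(23/14)). The integral is n^(1 + 23/14) / (1 + 23/14) = n^((23+14)/14) / ((23+14)/14) = (14/37) · n^(37/14).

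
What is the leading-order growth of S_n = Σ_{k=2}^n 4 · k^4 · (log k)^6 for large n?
S_n ~ 4 · n^5 · (log n)^6 / 5

By integral comparison, S_n = ∫_1^n 4 · x^4 · (log x)^6 dx + O(n^4 · (log n)^6). For the integral, the leading term of ∫_1^n x^4 (log x)^6 dx is n^5/5 · (log n)^6 (by repeated integration by parts; each step lowers the log-exponent and produces a relatively O(1/log n) correction). Hence S_n ~ 4 · n^5 · (log n)^6 / 5.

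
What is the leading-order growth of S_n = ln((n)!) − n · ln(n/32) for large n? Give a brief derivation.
S_n ~ n · (ln 32 − 1) + O(ln n)

Stirling: ln((n)!) = n ln(n) − n + O(ln n).
  S_n = n ln(n) − n − n ln(n/32) + O(ln n)
      = n ln(n) − n ln n + n ln 32 − n + O(ln n)
      = n ln 32 − n + O(ln n)
      = n (ln 32 − 1) + O(ln n).
Numerically ln(32) − 1 ≈ 2.4657.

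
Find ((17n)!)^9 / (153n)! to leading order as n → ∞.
((17n)!)^9/(153n)! ~ ((2π·17n)^(8/2) / 3) · 9^(−9·17n)  →  0

Write N = 17n. Stirling: N! ~ sqrt(2π N)(N/e)^N and (9N)! ~ sqrt(2π·9N)·(9N/e)^(9N).
  (N!)^9/(9N)! ~ (2π N)^(9/2) (N/e)^(9N) / [sqrt(2π·9N) (9N/e)^(9N)]
     = (2π N)^(9/2) / sqrt(2π·9N) · (N/(9N))^(9N)
     = (2π N)^((9−1)/2) / 3 · 9^(−9N).
Since 9^9 > 1, the factor 9^(−9N) decays exponentially, so the ratio → 0. Substituting N = 17n gives the stated form.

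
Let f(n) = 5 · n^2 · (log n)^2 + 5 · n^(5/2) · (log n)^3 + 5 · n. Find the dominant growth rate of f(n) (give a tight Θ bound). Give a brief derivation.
f(n) ∈ Θ(n^(5/2) · (log n)^3)

Compare the terms by growth order. For large n, n^a · (log n)^b dominates n^a' · (log n)^b' iff a > a', or (a = a' and b > b'). Ranking the 3 terms shows the dominant one is 5 · n^(5/2) · (log n)^3. Hence f(n) ∈ Θ(n^(5/2) · (log n)^3).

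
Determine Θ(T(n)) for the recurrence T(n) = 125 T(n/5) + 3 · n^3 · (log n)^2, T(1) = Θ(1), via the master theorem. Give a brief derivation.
T(n) = Θ(n^3 · (log n)^3)

Here log_5 125 = 3 and f(n) = 3 · n^3 · (log n)^2 = Θ(n^(log_5 125) · (log n)^2). This is the extended Case 2 of the master theorem (f matches the critical exponent up to log factors), giving T(n) = Θ(n^(log_5 125) · (log n)^(2+1)) = Θ(n^3 · (log n)^3).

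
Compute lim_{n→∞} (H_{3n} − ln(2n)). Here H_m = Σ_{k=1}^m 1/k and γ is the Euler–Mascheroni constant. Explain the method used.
lim = ln(3/2) + γ

By Euler-Maclaurin, H_m = ln m + γ + O(1/m). So
  H_{3n} − ln(2n) = ln(3n) + γ − ln(2n) + O(1/n)
                       = ln(3/2) + γ + O(1/n).
Hence the limit is ln(3/2) + γ.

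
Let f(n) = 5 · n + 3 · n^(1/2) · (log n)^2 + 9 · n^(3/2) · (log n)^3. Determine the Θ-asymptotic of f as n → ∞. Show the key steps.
f(n) ∈ Θ(n^(3/2) · (log n)^3)

Compare the terms by growth order. For large n, n^a · (log n)^b dominates n^a' · (log n)^b' iff a > a', or (a = a' and b > b'). Ranking the 3 terms shows the dominant one is 9 · n^(3/2) · (log n)^3. Hence f(n) ∈ Θ(n^(3/2) · (log n)^3).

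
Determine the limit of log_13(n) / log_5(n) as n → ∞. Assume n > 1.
lim = ln(5) / ln(13) = log_13(5)

Change of base: log_13(n) = ln n / ln 13 and log_5(n) = ln n / ln 5. The ratio is (ln n / ln 13) · (ln 5 / ln n) = ln 5 / ln 13, a constant independent of n. So the limit is ln 5 / ln 13 = log_13(5).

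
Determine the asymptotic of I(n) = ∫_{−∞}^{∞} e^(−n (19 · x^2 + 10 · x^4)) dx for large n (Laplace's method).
I(n) ~ sqrt(π/(19n))

φ(x) = 19 · x^2 + 10 · x^4 has its unique global minimum at x* = 0 (since φ'(x) = 38x + 40x^3 = 0 only at x = 0 for real x with both coefficients positive, and φ → ∞ as |x| → ∞). At x* = 0, φ(0) = 0 and φ''(0) = 38. Laplace's method then gives
  I(n) ~ sqrt(2π / (n · φ''(0))) · e^(−n φ(0)) = sqrt(2π / (38n)) = sqrt(π/(19n)).
The 10 · x^4 term contributes only at subleading order (an O(1/n) relative correction).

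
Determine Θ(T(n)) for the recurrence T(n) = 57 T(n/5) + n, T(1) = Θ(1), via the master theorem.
T(n) = Θ(n^(log_5 57))

Master theorem: compare f(n) = n to n^(log_5 57) where log_5 57 ≈ 2.512. Since 1 < log_5 57, we have f(n) = O(n^(log_5 57 − ε)) for some ε > 0 — Case 1. Hence T(n) = Θ(n^(log_5 57)).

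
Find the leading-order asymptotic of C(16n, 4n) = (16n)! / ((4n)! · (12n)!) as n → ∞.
C(16n, 4n) ~ (256/27)^(4n) · sqrt(2/(3π·4n))

Write N = 4n. Apply Stirling to each factorial:
  (4N)! ~ sqrt(2π·4N) · (4N/e)^(4N),
  N! ~ sqrt(2π N) · (N/e)^N,
  (3N)! ~ sqrt(2π·3N) · (3N/e)^(3N).
The exponential factors combine to (4N)^(4N) / (N^N · (3N)^(3N)) = 4^(4N)/3^(3N) = (4^4/3^3)^N = (256/27)^N.
The square-root prefactors combine to sqrt(2π·4N) / (sqrt(2π N)·sqrt(2π·3N)) = sqrt(4 / (2π·3·N)) = sqrt(2/(3π·4n)).
Substituting N = 4n: C(16n, 4n) ~ (256/27)^(4n) · sqrt(2/(3π·4n)).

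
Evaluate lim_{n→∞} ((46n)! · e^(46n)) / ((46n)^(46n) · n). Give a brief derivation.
lim = 0

Stirling: (46n)! ~ sqrt(2π·46n) · (46n/e)^(46n). Hence
  (46n)! · e^(46n) / (46n)^(46n) ~ sqrt(2π·46n).
Dividing by n: sqrt(2π·46n) / n = sqrt(2π·46) · n^((1−2)/2), so the expression behaves like sqrt(2π·46) · n^((1−2)/2) → 0.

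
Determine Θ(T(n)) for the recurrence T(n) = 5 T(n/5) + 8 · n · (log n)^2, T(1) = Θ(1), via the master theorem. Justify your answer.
T(n) = Θ(n · (log n)^3)

Here log_5 5 = 1 and f(n) = 8 · n · (log n)^2 = Θ(n^(log_5 5) · (log n)^2). This is the extended Case 2 of the master theorem (f matches the critical exponent up to log factors), giving T(n) = Θ(n^(log_5 5) · (log n)^(2+1)) = Θ(n · (log n)^3).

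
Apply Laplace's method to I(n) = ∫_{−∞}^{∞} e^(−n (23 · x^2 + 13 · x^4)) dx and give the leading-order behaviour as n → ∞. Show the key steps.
I(n) ~ sqrt(π/(23n))

φ(x) = 23 · x^2 + 13 · x^4 has its unique global minimum at x* = 0 (since φ'(x) = 46x + 52x^3 = 0 only at x = 0 for real x with both coefficients positive, and φ → ∞ as |x| → ∞). At x* = 0, φ(0) = 0 and φ''(0) = 46. Laplace's method then gives
  I(n) ~ sqrt(2π / (n · φ''(0))) · e^(−n φ(0)) = sqrt(2π / (46n)) = sqrt(π/(23n)).
The 13 · x^4 term contributes only at subleading order (an O(1/n) relative correction).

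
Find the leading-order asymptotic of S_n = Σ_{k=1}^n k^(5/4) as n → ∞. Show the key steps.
S_n ~ (4/9) · n^(9/4)

Integral comparison: Σ_{k=1}^n k^(5/4) = ∫_0^n x^(5/4) dx + O(n^(5/4)). The integral is n^(1 + 5/4) / (1 + 5/4) = n^((5+4)/4) / ((5+4)/4) = (4/9) · n^(9/4).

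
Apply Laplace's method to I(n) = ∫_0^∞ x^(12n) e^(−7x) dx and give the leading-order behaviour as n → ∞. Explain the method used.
I(n) ~ (sqrt(2π·12n) / 7) · (12n/(7e))^(12n)

Write the integrand as exp(12n ln x − 7x) and set f(x) = 12n ln x − 7x. Then f'(x) = 12n/x − 7 = 0 at x* = 12n/7, and f''(x*) = −12n/x*^2 = −7^2/(12n). Laplace's method (interior maximum) gives
  I(n) ~ e^(f(x*)) · sqrt(2π / |f''(x*)|)
        = exp(12n ln(12n/7) − 12n) · sqrt(2π · 12n / 7^2)
        = (12n/7)^(12n) e^(−12n) · sqrt(2π·12n) / 7
        = (sqrt(2π·12n) / 7) · (12n/(7e))^(12n).
This matches Γ(12n+1)/7^(12n+1) with Stirling applied to Γ.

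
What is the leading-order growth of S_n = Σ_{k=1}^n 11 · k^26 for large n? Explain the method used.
S_n ~ 11 · n^27 / 27

By integral comparison (Euler-Maclaurin), Σ_{k=1}^n 11 · k^26 = 11 · ∫_0^n x^26 dx + O(n^26) = 11 · n^27/27 + O(n^26). (Equivalently, Faulhaber's formula gives the same leading term.)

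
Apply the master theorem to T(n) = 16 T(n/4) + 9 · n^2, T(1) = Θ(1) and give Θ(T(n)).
T(n) = Θ(n^2 log n)

log_4 16 = 2, and f(n) = 9 · n^2 = Θ(n^(log_4 16)). This is Case 2 of the master theorem: T(n) = Θ(f(n) · log n) = Θ(n^2 log n).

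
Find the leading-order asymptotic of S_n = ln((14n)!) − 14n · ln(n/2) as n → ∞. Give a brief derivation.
S_n ~ 14n · (ln 28 − 1) + O(ln n)

Stirling: ln((14n)!) = 14n ln(14n) − 14n + O(ln n).
  S_n = 14n ln(14n) − 14n − 14n ln(n/2) + O(ln n)
      = 14n ln(14n) − 14n ln n + 14n ln 2 − 14n + O(ln n)
      = 14n ln 14 + 14n ln 2 − 14n + O(ln n)
      = 14n (ln 28 − 1) + O(ln n).
Numerically ln(28) − 1 ≈ 2.3322.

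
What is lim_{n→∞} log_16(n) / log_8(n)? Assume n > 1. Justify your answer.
lim = ln(8) / ln(16) = log_16(8)

Change of base: log_16(n) = ln n / ln 16 and log_8(n) = ln n / ln 8. The ratio is (ln n / ln 16) · (ln 8 / ln n) = ln 8 / ln 16, a constant independent of n. So the limit is ln 8 / ln 16 = log_16(8).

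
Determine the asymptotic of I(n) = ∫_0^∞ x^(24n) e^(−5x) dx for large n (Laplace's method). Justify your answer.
I(n) ~ (sqrt(2π·24n) / 5) · (24n/(5e))^(24n)

Write the integrand as exp(24n ln x − 5x) and set f(x) = 24n ln x − 5x. Then f'(x) = 24n/x − 5 = 0 at x* = 24n/5, and f''(x*) = −24n/x*^2 = −5^2/(24n). Laplace's method (interior maximum) gives
  I(n) ~ e^(f(x*)) · sqrt(2π / |f''(x*)|)
        = exp(24n ln(24n/5) − 24n) · sqrt(2π · 24n / 5^2)
        = (24n/5)^(24n) e^(−24n) · sqrt(2π·24n) / 5
        = (sqrt(2π·24n) / 5) · (24n/(5e))^(24n).
This matches Γ(24n+1)/5^(24n+1) with Stirling applied to Γ.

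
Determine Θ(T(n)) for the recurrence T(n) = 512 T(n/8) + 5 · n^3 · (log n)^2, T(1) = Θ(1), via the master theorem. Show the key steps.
T(n) = Θ(n^3 · (log n)^3)

Here log_8 512 = 3 and f(n) = 5 · n^3 · (log n)^2 = Θ(n^(log_8 512) · (log n)^2). This is the extended Case 2 of the master theorem (f matches the critical exponent up to log factors), giving T(n) = Θ(n^(log_8 512) · (log n)^(2+1)) = Θ(n^3 · (log n)^3).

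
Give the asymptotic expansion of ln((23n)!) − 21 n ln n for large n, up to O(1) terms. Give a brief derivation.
ln((23n)!) − 21 n ln n = 2 n ln n + 23(ln 23 − 1) n + (1/2) ln(2π·23n) + O(1/n)

Stirling: ln((23n)!) = 23n ln(23n) − 23n + (1/2) ln(2π·23n) + O(1/n).
Expand 23n ln(23n) = 23n (ln n + ln 23) = 23n ln n + 23n ln 23.
Subtract 21n ln n: leading term is (23 − 21) n ln n = 2 n ln n. The next term is 23n ln 23 − 23n = 23(ln 23 − 1) n. Then the (1/2) ln(2π·23n) correction.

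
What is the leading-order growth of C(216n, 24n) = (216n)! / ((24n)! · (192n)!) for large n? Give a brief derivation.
C(216n, 24n) ~ (387420489/16777216)^(24n) · sqrt(9/(16π·24n))

Write N = 24n. Apply Stirling to each factorial:
  (9N)! ~ sqrt(2π·9N) · (9N/e)^(9N),
  N! ~ sqrt(2π N) · (N/e)^N,
  (8N)! ~ sqrt(2π·8N) · (8N/e)^(8N).
The exponential factors combine to (9N)^(9N) / (N^N · (8N)^(8N)) = 9^(9N)/8^(8N) = (9^9/8^8)^N = (387420489/16777216)^N.
The square-root prefactors combine to sqrt(2π·9N) / (sqrt(2π N)·sqrt(2π·8N)) = sqrt(9 / (2π·8·N)) = sqrt(9/(16π·24n)).
Substituting N = 24n: C(216n, 24n) ~ (387420489/16777216)^(24n) · sqrt(9/(16π·24n)).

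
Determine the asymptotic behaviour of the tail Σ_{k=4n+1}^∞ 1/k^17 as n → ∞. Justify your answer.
Σ_{k>4n} 1/k^17 ~ 1/(16 · (4n)^16)

Compare to the integral: ∫_{4n}^∞ x^(−17) dx = [−x^(−16)/16]_{4n}^∞ = 1/((17−1)·(4n)^16). Euler-Maclaurin then gives
  Σ_{k>4n} 1/k^17 = ∫_{4n}^∞ dx/x^17 − 1/(2·(4n)^17) + O(1/(4n)^18).
(Equivalently this is ζ(17) − Σ_{k≤4n} 1/k^17.)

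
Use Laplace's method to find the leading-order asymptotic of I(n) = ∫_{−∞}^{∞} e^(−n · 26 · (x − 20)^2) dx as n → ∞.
I(n) = sqrt(π/(26n))

Here φ(x) = 26 · (x − 20)^2 has its unique minimum at x* = 20 with φ(x*) = 0 and φ''(x*) = 52. Laplace's method gives
  I(n) ~ e^(−n φ(x*)) · sqrt(2π / (n · φ''(x*))) = sqrt(2π / (52n)) = sqrt(π/(26n)).
This is exact: substituting u = (x − 20)·sqrt(26n) gives I(n) = (1/sqrt(26n)) ∫_{−∞}^{∞} e^(−u^2) du = sqrt(π/(26n)).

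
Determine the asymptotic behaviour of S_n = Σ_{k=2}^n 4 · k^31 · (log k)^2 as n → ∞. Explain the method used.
S_n ~ n^32 · (log n)^2 / 8

By integral comparison, S_n = ∫_1^n 4 · x^31 · (log x)^2 dx + O(n^31 · (log n)^2). For the integral, the leading term of ∫_1^n x^31 (log x)^2 dx is n^32/32 · (log n)^2 (by repeated integration by parts; each step lowers the log-exponent and produces a relatively O(1/log n) correction). Hence S_n ~ n^32 · (log n)^2 / 8.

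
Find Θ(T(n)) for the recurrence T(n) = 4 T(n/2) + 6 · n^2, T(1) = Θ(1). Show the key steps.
T(n) = Θ(n^2 log n)

log_2 4 = 2, and f(n) = 6 · n^2 = Θ(n^(log_2 4)). This is Case 2 of the master theorem: T(n) = Θ(f(n) · log n) = Θ(n^2 log n).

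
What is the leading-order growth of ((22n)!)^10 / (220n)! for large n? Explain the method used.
((22n)!)^10/(220n)! ~ ((2π·22n)^(9/2) / sqrt(10)) · 10^(−10·22n)  →  0

Write N = 22n. Stirling: N! ~ sqrt(2π N)(N/e)^N and (10N)! ~ sqrt(2π·10N)·(10N/e)^(10N).
  (N!)^10/(10N)! ~ (2π N)^(10/2) (N/e)^(10N) / [sqrt(2π·10N) (10N/e)^(10N)]
     = (2π N)^(10/2) / sqrt(2π·10N) · (N/(10N))^(10N)
     = (2π N)^((10−1)/2) / sqrt(10) · 10^(−10N).
Since 10^10 > 1, the factor 10^(−10N) decays exponentially, so the ratio → 0. Substituting N = 22n gives the stated form.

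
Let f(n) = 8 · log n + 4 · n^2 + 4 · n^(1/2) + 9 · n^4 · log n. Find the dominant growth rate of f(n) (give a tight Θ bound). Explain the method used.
f(n) ∈ Θ(n^4 · log n)

Compare the terms by growth order. For large n, n^a · (log n)^b dominates n^a' · (log n)^b' iff a > a', or (a = a' and b > b'). Ranking the 4 terms shows the dominant one is 9 · n^4 · log n. Hence f(n) ∈ Θ(n^4 · log n).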